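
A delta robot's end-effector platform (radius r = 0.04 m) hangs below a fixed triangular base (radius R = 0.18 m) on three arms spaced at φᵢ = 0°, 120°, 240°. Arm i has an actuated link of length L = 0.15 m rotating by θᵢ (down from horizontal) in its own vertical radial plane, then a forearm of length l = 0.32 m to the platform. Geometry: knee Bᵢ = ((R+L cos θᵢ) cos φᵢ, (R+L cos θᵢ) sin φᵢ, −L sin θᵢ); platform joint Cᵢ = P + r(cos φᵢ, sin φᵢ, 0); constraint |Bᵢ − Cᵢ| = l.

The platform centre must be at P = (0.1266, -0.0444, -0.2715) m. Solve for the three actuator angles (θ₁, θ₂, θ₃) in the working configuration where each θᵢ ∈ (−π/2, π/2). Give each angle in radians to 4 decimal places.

φ1=0.0° → target in arm frame (0.1266, -0.0444)
  A cos θ + B sin θ = C:  0.0134·cos θ + -0.2715·sin θ = 0.0135
  θ1 = atan2(B,A) + arccos(C/0.2718) = -0.0002
φ2=120.0° → target in arm frame (-0.1018, -0.0874)
  A=0.2418, B=-0.2715, C=(l²−L²−A²−y'²−z²)/(2L)=-0.1997
  θ2 = atan2(B,A) + arccos(C/0.3635) = 1.3090
arm 3 (φ=240.0°): x'=-0.0248, y'=0.1318
  e−x'=0.1648;  (l²−L²−(e−x')²−y'²−z²)/2L = -0.1279
  γ=atan2(-0.2715,0.1648)=-1.0251;  ψ=arccos(-0.4027)=1.9852;  θ3=γ+ψ≈0.9601

θ₁ = -0.0002, θ₂ = 1.3090, θ₃ = 0.9601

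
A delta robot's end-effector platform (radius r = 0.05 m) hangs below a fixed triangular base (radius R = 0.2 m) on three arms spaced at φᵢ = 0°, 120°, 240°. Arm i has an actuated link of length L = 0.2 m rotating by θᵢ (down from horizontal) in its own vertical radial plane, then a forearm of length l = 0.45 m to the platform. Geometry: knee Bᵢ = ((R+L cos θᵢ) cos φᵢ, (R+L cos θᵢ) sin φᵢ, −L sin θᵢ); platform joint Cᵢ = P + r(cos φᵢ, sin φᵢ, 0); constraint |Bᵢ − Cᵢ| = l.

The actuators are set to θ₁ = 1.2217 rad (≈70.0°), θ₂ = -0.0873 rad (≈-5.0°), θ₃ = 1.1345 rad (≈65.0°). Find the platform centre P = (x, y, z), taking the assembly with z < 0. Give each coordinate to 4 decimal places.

O1 = (0.2184·cos0.0°, 0.2184·sin0.0°, -0.1879) = (0.2184, 0.0000, -0.1879)
arm 2 at φ=120.0°: (R−r)+L cos θ2 = 0.3492;  O2 = (-0.1746, 0.3024, 0.0174)
φ3=240.0°: virtual centre (-0.1173, -0.2031, -0.1813), radius l
eliminate P² terms by subtracting sphere 1 from 2 and 3
plane₁₂: -0.7861x+0.6049y+0.4107z = 0.0392
Cramer: x(z) = -0.0260+0.2411z;  y(z) = 0.0311-0.3657z
quadratic in z: (1.1919)z²+(0.2353)z+(-0.1065)=0, √Δ=0.7503 → z ∈ {-0.4135, 0.2161}; z = -0.4135 (taking z<0)
x = -0.1257, y = 0.1823

(-0.1257, 0.1823, -0.4135)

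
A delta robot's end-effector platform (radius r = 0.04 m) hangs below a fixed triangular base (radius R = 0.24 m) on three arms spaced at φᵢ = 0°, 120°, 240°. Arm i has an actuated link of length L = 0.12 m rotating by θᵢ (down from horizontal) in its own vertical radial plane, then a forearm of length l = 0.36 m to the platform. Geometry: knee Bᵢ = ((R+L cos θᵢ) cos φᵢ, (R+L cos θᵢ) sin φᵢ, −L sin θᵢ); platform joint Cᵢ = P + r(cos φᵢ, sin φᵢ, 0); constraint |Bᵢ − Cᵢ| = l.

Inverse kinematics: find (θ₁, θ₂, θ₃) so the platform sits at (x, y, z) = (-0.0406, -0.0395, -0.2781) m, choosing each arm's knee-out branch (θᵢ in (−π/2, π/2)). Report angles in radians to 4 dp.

φ1=0.0° → target in arm frame (-0.0406, -0.0395)
  A=0.2406, B=-0.2781, C=(l²−L²−A²−y'²−z²)/(2L)=-0.0900
  √(A²+B²)=0.3677;  θ1 = -0.8576+1.8179 ≈ 0.9603
rotate P by −φ2: (-0.0139, 0.0549, -0.2781)
  e−x'=0.2139;  (l²−L²−(e−x')²−y'²−z²)/2L = -0.0455
  γ=atan2(-0.2781,0.2139)=-0.9151;  ψ=arccos(-0.1296)=1.7007;  θ2=γ+ψ≈0.7856
arm 3 (φ=240.0°): x'=0.0545, y'=-0.0154
  e−x'=0.1455;  (l²−L²−(e−x')²−y'²−z²)/2L = 0.0686
  θ3 = atan2(B,A) + arccos(C/0.3139) = 0.2618

θ₁ = 0.9603, θ₂ = 0.7856, θ₃ = 0.2618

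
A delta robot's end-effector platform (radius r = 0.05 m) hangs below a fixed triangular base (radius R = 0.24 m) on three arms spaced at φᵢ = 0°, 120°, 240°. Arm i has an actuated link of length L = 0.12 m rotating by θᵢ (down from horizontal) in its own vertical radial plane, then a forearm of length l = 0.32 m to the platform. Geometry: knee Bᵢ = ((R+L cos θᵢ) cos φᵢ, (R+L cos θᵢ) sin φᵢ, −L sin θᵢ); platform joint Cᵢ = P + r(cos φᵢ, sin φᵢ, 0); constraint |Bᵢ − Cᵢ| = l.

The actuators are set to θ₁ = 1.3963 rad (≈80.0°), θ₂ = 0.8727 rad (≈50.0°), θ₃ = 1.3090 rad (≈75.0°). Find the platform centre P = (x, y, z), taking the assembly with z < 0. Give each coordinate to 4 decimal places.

centre 1 = (0.2108·cos0.0°, 0.2108·sin0.0°, -0.1182) = (0.2108, 0.0000, -0.1182)
arm 2 at φ=120.0°: (R−r)+L cos θ2 = 0.2671;  centre 2 = (-0.1336, 0.2313, -0.0919)
centre 3 = (0.2211·cos240.0°, 0.2211·sin240.0°, -0.1159) = (-0.1105, -0.1914, -0.1159)
subtract pairs → two planes through P
[-0.6888 0.4627 0.0525]·P = 0.0214;  [-0.6427 -0.3829 0.0045]·P = 0.0039
Cramer: x(z) = -0.0178+0.0396z;  y(z) = 0.0197-0.0546z
sphere 1 gives Az²+Bz+C=0 with A=1.0045, B=0.2161, C=-0.0358;  B²−4AC=0.1904;  roots -0.3248, 0.1096;  negative root z = -0.3248
x = -0.0307, y = 0.0375

(-0.0307, 0.0375, -0.3248)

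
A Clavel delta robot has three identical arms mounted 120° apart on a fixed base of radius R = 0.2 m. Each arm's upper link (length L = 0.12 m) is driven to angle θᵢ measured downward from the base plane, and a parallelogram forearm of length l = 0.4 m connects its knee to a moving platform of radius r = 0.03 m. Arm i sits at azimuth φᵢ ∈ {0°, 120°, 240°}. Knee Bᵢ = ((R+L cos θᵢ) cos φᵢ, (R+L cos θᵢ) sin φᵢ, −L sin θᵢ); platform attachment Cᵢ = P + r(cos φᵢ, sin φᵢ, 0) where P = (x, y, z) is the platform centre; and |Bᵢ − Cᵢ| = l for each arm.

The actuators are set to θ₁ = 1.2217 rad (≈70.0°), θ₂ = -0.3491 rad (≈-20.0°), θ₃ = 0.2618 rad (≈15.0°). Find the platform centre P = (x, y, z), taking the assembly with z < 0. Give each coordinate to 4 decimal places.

(-0.1371, 0.0440, -0.3048)

arm 1 at φ=0.0°: (R−r)+L cos θ1 = 0.2110;  O1 = (0.2110, 0.0000, -0.1128)
φ2=120.0°: virtual centre (-0.1414, 0.2449, 0.0410), radius l
φ3=240.0°: virtual centre (-0.1430, -0.2476, -0.0311), radius l
eliminate P² terms by subtracting sphere 1 from 2 and 3
plane₁₂: -0.7049x+0.4898y+0.3076z = 0.0244
det = 0.6958;  x = -0.0353+0.3340z,  y = -0.0010+-0.1475z
sphere 1 gives Az²+Bz+C=0 with A=1.1333, B=0.0613, C=-0.0866;  B²−4AC=0.3964;  roots -0.3048, 0.2507;  negative root z = -0.3048
x = -0.1371, y = 0.0440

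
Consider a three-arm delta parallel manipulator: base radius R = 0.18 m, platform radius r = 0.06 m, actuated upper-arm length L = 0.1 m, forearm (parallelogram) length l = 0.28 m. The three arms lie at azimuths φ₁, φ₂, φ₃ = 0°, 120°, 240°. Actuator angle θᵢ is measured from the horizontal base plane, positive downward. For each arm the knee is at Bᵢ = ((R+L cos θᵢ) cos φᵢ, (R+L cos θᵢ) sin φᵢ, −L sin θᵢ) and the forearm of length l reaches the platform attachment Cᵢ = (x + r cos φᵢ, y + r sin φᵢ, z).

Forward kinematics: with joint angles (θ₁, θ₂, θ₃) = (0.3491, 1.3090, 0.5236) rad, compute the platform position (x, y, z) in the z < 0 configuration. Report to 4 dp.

(0.0537, -0.0679, -0.2535)

S1 = (0.2140·cos0.0°, 0.2140·sin0.0°, -0.0342) = (0.2140, 0.0000, -0.0342)
φ2=120.0°: virtual centre (-0.0729, 0.1263, -0.0966), radius l
arm 3 at φ=240.0°: (R−r)+L cos θ3 = 0.2066;  S3 = (-0.1033, -0.1789, -0.0500)
subtract pairs → two planes through P
[-0.5738 0.2527 -0.1248]·P = -0.0163;  [-0.6345 -0.3578 -0.0316]·P = -0.0018
det = 0.3657;  x = 0.0172+-0.1439z,  y = -0.0256+0.1669z
quadratic in z: (1.0486)z²+(0.1165)z+(-0.0379)=0, √Δ=0.4152 → z ∈ {-0.2535, 0.1424}; z = -0.2535 (taking z<0)
x = 0.0537, y = -0.0679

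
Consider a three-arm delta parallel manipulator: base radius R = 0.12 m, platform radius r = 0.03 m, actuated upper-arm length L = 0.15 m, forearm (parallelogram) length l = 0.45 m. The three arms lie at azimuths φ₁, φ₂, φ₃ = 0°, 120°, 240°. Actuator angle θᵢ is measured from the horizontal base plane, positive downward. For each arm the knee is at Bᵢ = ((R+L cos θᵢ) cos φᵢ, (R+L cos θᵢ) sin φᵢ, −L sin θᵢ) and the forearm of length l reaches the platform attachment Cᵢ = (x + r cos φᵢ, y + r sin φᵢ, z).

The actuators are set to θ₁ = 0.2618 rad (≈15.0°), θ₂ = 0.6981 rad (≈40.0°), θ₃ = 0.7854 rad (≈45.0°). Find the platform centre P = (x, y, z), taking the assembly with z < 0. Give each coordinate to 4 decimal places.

centre 1 = (0.2349·cos0.0°, 0.2349·sin0.0°, -0.0388) = (0.2349, 0.0000, -0.0388)
centre 2 = (0.2049·cos120.0°, 0.2049·sin120.0°, -0.0964) = (-0.1025, 0.1775, -0.0964)
arm 3 at φ=240.0°: e+L cos θ3 = 0.1961;  centre 3 = (-0.0980, -0.1698, -0.1061)
eliminate P² terms by subtracting sphere 1 from 2 and 3
plane₁₂: -0.6747x+0.3549y+-0.1152z = -0.0054
det = 0.4654;  x = 0.0093+-0.1866z,  y = 0.0024+-0.0302z
into |P−centre ₁|² = l²: 1.0357z² + 0.1617z + -0.1501 = 0;  Δ = 0.6479;  z = -0.4666 or 0.3105 → z<0 root = -0.4666
x = 0.0963, y = 0.0165

(0.0963, 0.0165, -0.4666)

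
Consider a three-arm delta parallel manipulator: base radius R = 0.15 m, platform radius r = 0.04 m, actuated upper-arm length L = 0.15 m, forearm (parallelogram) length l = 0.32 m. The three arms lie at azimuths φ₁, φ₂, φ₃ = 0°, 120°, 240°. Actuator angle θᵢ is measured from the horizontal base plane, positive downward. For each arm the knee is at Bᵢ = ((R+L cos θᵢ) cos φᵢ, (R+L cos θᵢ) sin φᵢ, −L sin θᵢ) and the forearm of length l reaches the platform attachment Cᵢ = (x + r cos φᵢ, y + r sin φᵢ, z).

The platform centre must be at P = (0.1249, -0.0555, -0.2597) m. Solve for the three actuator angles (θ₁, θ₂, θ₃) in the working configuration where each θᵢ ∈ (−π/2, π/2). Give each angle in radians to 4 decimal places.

θ₁ = -0.1749, θ₂ = 1.1343, θ₃ = 0.6981

φ1=0.0° → target in arm frame (0.1249, -0.0555)
  A=-0.0149, B=-0.2597, C=(l²−L²−A²−y'²−z²)/(2L)=0.0305
  √(A²+B²)=0.2601;  θ1 = -1.6281+1.4532 ≈ -0.1749
arm 2 (φ=120.0°): x'=-0.1105, y'=-0.0804
  A cos θ + B sin θ = C:  0.2205·cos θ + -0.2597·sin θ = -0.1421
  √(A²+B²)=0.3407;  θ2 = -0.8668+2.0011 ≈ 1.1343
φ3=240.0° → target in arm frame (-0.0144, 0.1359)
  A cos θ + B sin θ = C:  0.1244·cos θ + -0.2597·sin θ = -0.0716
  γ=atan2(-0.2597,0.1244)=-1.1241;  ψ=arccos(-0.2488)=1.8222;  θ3=γ+ψ≈0.6981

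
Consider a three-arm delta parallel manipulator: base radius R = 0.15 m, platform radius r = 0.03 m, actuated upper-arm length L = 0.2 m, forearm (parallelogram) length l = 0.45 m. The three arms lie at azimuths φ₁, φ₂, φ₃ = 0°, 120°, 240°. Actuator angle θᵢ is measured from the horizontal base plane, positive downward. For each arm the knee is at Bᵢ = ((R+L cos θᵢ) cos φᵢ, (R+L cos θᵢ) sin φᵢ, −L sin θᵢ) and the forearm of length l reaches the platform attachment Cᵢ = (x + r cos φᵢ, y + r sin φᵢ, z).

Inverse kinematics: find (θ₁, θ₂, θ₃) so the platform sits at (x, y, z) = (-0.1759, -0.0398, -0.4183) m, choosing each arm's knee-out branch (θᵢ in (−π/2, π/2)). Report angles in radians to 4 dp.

θ₁ = 1.1344, θ₂ = 0.4361, θ₃ = 0.1746

φ1=0.0° → target in arm frame (-0.1759, -0.0398)
  e−x'=0.2959;  (l²−L²−(e−x')²−y'²−z²)/2L = -0.2540
  γ=atan2(-0.4183,0.2959)=-0.9551;  ψ=arccos(-0.4958)=2.0896;  θ1=γ+ψ≈1.1344
rotate P by −φ2: (0.0535, 0.1722, -0.4183)
  A cos θ + B sin θ = C:  0.0665·cos θ + -0.4183·sin θ = -0.1164
  θ2 = atan2(B,A) + arccos(C/0.4236) = 0.4361
φ3=240.0° → target in arm frame (0.1224, -0.1324)
  A=-0.0024, B=-0.4183, C=(l²−L²−A²−y'²−z²)/(2L)=-0.0750
  γ=atan2(-0.4183,-0.0024)=-1.5766;  ψ=arccos(-0.1794)=1.7512;  θ3=γ+ψ≈0.1746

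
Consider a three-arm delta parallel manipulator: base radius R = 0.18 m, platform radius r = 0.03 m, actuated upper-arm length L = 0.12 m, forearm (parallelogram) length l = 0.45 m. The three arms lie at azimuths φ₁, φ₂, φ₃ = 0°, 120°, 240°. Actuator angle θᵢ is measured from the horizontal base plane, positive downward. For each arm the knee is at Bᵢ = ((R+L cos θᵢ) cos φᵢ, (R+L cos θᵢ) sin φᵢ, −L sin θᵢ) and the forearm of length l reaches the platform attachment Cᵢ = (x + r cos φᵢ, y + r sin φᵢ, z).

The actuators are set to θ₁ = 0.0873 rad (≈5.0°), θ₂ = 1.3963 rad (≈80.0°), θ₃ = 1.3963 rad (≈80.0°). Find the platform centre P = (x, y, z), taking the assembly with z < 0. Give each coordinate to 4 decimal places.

O1 = (0.2695·cos0.0°, 0.2695·sin0.0°, -0.0105) = (0.2695, 0.0000, -0.0105)
O2 = (0.1708·cos120.0°, 0.1708·sin120.0°, -0.1182) = (-0.0854, 0.1479, -0.1182)
O3 = (0.1708·cos240.0°, 0.1708·sin240.0°, -0.1182) = (-0.0854, -0.1479, -0.1182)
subtract pairs → two planes through P
plane₁₂: -0.7099x+0.2959y+-0.2154z = -0.0296
det = 0.4201;  x = 0.0417+-0.3035z,  y = 0.0000+0.0000z
quadratic in z: (1.0921)z²+(0.1592)z+(-0.1505)=0, √Δ=0.8263 → z ∈ {-0.4512, 0.3054}; z = -0.4512 (taking z<0)
x = 0.1786, y = 0.0000

(0.1786, 0.0000, -0.4512)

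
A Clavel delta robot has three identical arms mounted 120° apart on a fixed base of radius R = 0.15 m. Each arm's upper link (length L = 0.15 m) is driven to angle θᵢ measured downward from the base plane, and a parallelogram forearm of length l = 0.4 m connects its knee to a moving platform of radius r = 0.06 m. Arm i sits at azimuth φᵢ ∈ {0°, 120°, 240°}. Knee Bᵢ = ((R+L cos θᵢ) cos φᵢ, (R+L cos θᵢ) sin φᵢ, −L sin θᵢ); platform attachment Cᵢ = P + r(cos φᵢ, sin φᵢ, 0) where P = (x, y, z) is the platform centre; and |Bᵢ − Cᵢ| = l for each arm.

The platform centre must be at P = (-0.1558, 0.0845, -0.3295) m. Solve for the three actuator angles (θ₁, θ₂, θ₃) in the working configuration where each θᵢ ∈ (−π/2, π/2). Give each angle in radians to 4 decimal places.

rotate P by −φ1: (-0.1558, 0.0845, -0.3295)
  e−x'=0.2458;  (l²−L²−(e−x')²−y'²−z²)/2L = -0.1288
  √(A²+B²)=0.4111;  θ1 = -0.9299+1.8894 ≈ 0.9595
φ2=120.0° → target in arm frame (0.1511, 0.0927)
  e−x'=-0.0611;  (l²−L²−(e−x')²−y'²−z²)/2L = 0.0554
  θ2 = atan2(B,A) + arccos(C/0.3351) = -0.3493
arm 3 (φ=240.0°): x'=0.0047, y'=-0.1772
  A cos θ + B sin θ = C:  0.0853·cos θ + -0.3295·sin θ = -0.0324
  √(A²+B²)=0.3404;  θ3 = -1.3175+1.6663 ≈ 0.3487

θ₁ = 0.9595, θ₂ = -0.3493, θ₃ = 0.3487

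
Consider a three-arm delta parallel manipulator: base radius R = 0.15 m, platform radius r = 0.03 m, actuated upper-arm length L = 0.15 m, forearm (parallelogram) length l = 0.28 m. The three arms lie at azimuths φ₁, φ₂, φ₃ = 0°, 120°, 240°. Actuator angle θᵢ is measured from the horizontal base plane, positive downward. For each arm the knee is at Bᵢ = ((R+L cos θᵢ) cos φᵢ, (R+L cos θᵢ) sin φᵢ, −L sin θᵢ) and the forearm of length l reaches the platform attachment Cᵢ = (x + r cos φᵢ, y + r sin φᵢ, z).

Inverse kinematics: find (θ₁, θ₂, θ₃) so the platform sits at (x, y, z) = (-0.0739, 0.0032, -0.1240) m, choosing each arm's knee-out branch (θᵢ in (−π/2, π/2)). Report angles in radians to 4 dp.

θ₁ = 0.9596, θ₂ = -0.1748, θ₃ = -0.0863

arm 1 (φ=0.0°): x'=-0.0739, y'=0.0032
  e−x'=0.1939;  (l²−L²−(e−x')²−y'²−z²)/2L = 0.0097
  √(A²+B²)=0.2302;  θ1 = -0.5690+1.5285 ≈ 0.9596
arm 2 (φ=120.0°): x'=0.0397, y'=0.0624
  e−x'=0.0803;  (l²−L²−(e−x')²−y'²−z²)/2L = 0.1006
  θ2 = atan2(B,A) + arccos(C/0.1477) = -0.1748
arm 3 (φ=240.0°): x'=0.0342, y'=-0.0656
  e−x'=0.0858;  (l²−L²−(e−x')²−y'²−z²)/2L = 0.0962
  θ3 = atan2(B,A) + arccos(C/0.1508) = -0.0863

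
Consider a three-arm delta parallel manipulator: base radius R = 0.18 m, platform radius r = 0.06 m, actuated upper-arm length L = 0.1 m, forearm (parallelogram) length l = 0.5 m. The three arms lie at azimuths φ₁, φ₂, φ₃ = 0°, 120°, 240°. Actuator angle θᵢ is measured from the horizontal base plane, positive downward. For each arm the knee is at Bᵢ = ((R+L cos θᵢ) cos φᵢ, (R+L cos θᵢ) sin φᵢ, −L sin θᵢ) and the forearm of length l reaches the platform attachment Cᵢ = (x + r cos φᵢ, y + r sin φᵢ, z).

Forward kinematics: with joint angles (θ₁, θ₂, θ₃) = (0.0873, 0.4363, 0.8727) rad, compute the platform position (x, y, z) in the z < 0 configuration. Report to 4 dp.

centre 1 = (0.2196·cos0.0°, 0.2196·sin0.0°, -0.0087) = (0.2196, 0.0000, -0.0087)
φ2=120.0°: virtual centre (-0.1053, 0.1824, -0.0423), radius l
arm 3 at φ=240.0°: (R−r)+L cos θ3 = 0.1843;  centre 3 = (-0.0921, -0.1596, -0.0766)
|centre ₂|²−|centre ₁|² = -0.0022;  |centre ₃|²−|centre ₁|² = -0.0085
linear system: -0.6499x+0.3648y = -0.0022−-0.0671z; -0.6235x+-0.3192y = -0.0085−-0.1358z
det = 0.4349;  x = 0.0087+-0.1631z,  y = 0.0096+-0.1067z
into |P−centre ₁|² = l²: 1.0380z² + 0.0842z + -0.2053 = 0;  Δ = 0.8597;  z = -0.4872 or 0.4061 → z<0 root = -0.4872
x = 0.0882, y = 0.0616

(0.0882, 0.0616, -0.4872)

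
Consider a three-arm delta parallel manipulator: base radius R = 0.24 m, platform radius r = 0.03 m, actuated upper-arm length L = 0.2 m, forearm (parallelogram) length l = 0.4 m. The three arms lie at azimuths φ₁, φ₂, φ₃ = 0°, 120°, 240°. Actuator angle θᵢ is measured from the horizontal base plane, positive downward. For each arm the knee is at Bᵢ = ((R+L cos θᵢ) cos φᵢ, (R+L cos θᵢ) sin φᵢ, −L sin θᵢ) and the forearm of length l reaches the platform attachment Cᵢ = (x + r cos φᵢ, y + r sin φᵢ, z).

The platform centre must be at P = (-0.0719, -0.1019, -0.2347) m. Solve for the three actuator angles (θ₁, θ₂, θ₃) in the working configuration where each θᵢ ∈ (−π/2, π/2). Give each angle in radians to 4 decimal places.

θ₁ = 1.0473, θ₂ = 0.9598, θ₃ = -0.2615

φ1=0.0° → target in arm frame (-0.0719, -0.1019)
  e−x'=0.2819;  (l²−L²−(e−x')²−y'²−z²)/2L = -0.0623
  γ=atan2(-0.2347,0.2819)=-0.6943;  ψ=arccos(-0.1699)=1.7416;  θ1=γ+ψ≈1.0473
rotate P by −φ2: (-0.0523, 0.1132, -0.2347)
  A=0.2623, B=-0.2347, C=(l²−L²−A²−y'²−z²)/(2L)=-0.0418
  √(A²+B²)=0.3520;  θ2 = -0.7299+1.6897 ≈ 0.9598
arm 3 (φ=240.0°): x'=0.1242, y'=-0.0113
  e−x'=0.0858;  (l²−L²−(e−x')²−y'²−z²)/2L = 0.1436
  √(A²+B²)=0.2499;  θ3 = -1.2203+0.9588 ≈ -0.2615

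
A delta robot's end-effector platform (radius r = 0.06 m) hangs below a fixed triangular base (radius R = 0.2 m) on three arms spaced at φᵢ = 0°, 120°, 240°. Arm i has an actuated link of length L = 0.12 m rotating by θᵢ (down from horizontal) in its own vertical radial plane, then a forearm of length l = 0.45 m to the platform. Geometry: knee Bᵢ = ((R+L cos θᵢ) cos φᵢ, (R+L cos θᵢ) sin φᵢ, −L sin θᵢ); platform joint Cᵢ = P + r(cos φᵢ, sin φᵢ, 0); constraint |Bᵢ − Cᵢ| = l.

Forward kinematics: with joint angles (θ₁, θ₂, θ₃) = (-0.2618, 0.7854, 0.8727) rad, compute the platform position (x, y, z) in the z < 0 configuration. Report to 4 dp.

centre 1 = (0.2559·cos0.0°, 0.2559·sin0.0°, 0.0311) = (0.2559, 0.0000, 0.0311)
arm 2 at φ=120.0°: ρ2 = 0.2249;  centre 2 = (-0.1124, 0.1947, -0.0849)
centre 3 = (0.2171·cos240.0°, 0.2171·sin240.0°, -0.0919) = (-0.1086, -0.1880, -0.0919)
subtract pairs → two planes through P
plane₁₂: -0.7367x+0.3895y+-0.2318z = -0.0087
Cramer: x(z) = 0.0134-0.3262z;  y(z) = 0.0030-0.0218z
quadratic in z: (1.1069)z²+(0.0960)z+(-0.1427)=0, √Δ=0.8006 → z ∈ {-0.4050, 0.3183}; z = -0.4050 (taking z<0)
x = 0.1455, y = 0.0118

(0.1455, 0.0118, -0.4050)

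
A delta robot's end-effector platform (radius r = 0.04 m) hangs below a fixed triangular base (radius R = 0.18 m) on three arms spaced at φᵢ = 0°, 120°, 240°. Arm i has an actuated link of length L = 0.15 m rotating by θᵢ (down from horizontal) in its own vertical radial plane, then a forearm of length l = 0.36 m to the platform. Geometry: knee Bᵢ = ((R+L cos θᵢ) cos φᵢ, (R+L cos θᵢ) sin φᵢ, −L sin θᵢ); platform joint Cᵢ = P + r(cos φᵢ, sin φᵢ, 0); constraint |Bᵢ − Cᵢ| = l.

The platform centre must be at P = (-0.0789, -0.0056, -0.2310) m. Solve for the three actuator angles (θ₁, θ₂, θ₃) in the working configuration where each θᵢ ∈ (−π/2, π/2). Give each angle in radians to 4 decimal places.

θ₁ = 0.6978, θ₂ = -0.0877, θ₃ = -0.1742

arm 1 (φ=0.0°): x'=-0.0789, y'=-0.0056
  A cos θ + B sin θ = C:  0.2189·cos θ + -0.2310·sin θ = 0.0193
  θ1 = atan2(B,A) + arccos(C/0.3182) = 0.6978
φ2=120.0° → target in arm frame (0.0346, 0.0711)
  e−x'=0.1054;  (l²−L²−(e−x')²−y'²−z²)/2L = 0.1252
  √(A²+B²)=0.2539;  θ2 = -1.1427+1.0550 ≈ -0.0877
arm 3 (φ=240.0°): x'=0.0443, y'=-0.0655
  e−x'=0.0957;  (l²−L²−(e−x')²−y'²−z²)/2L = 0.1343
  γ=atan2(-0.2310,0.0957)=-1.1780;  ψ=arccos(0.5371)=1.0038;  θ3=γ+ψ≈-0.1742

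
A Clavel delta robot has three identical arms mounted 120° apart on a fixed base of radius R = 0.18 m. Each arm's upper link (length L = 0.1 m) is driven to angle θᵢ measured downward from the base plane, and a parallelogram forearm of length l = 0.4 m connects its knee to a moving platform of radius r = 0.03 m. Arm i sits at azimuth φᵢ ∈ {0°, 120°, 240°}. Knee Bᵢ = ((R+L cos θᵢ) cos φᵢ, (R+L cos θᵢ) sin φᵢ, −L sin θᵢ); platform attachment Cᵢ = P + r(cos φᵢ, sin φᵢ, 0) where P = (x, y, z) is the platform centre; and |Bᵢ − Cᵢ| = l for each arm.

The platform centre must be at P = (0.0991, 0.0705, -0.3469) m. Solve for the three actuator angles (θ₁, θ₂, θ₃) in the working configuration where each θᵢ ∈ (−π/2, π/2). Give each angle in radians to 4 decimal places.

φ1=0.0° → target in arm frame (0.0991, 0.0705)
  A=0.0509, B=-0.3469, C=(l²−L²−A²−y'²−z²)/(2L)=0.1105
  √(A²+B²)=0.3506;  θ1 = -1.4251+1.2502 ≈ -0.1749
φ2=120.0° → target in arm frame (0.0115, -0.1211)
  A=0.1385, B=-0.3469, C=(l²−L²−A²−y'²−z²)/(2L)=-0.0209
  γ=atan2(-0.3469,0.1385)=-1.1909;  ψ=arccos(-0.0559)=1.6268;  θ2=γ+ψ≈0.4358
arm 3 (φ=240.0°): x'=-0.1106, y'=0.0506
  e−x'=0.2606;  (l²−L²−(e−x')²−y'²−z²)/2L = -0.2041
  θ3 = atan2(B,A) + arccos(C/0.4339) = 1.1339

θ₁ = -0.1749, θ₂ = 0.4358, θ₃ = 1.1339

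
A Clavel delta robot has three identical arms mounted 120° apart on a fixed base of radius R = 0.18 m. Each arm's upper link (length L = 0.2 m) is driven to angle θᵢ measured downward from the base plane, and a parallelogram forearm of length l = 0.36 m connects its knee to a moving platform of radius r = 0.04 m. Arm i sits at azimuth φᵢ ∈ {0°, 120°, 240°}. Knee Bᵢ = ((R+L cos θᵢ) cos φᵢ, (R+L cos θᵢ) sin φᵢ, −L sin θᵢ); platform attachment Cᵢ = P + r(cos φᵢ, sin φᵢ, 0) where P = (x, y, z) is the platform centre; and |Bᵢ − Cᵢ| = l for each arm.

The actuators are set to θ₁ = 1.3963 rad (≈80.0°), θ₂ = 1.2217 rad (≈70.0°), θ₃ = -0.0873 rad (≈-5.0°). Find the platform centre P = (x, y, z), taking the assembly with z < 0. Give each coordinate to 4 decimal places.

arm 1 at φ=0.0°: (R−r)+L cos θ1 = 0.1747;  O1 = (0.1747, 0.0000, -0.1970)
O2 = (0.2084·cos120.0°, 0.2084·sin120.0°, -0.1879) = (-0.1042, 0.1805, -0.1879)
arm 3 at φ=240.0°: (R−r)+L cos θ3 = 0.3392;  O3 = (-0.1696, -0.2938, 0.0174)
eliminate P² terms by subtracting sphere 1 from 2 and 3
plane₁₂: -0.5579x+0.3610y+0.0181z = 0.0094
det = 0.5764;  x = -0.0385+0.2870z,  y = -0.0333+0.3934z
quadratic in z: (1.2371)z²+(0.2454)z+(-0.0442)=0, √Δ=0.5284 → z ∈ {-0.3127, 0.1144}; z = -0.3127 (taking z<0)
x = -0.1282, y = -0.1563

(-0.1282, -0.1563, -0.3127)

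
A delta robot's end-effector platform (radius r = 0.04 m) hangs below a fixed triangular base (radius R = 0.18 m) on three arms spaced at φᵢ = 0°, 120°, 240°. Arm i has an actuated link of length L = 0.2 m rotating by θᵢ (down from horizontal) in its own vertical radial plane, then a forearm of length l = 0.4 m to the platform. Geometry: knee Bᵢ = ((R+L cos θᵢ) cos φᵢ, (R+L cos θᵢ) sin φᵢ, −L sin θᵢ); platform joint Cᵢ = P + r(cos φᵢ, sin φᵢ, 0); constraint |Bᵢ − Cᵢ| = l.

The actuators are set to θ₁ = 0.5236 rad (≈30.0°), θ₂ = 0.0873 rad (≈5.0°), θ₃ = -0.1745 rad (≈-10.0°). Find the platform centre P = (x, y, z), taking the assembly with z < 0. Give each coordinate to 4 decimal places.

arm 1 at φ=0.0°: (R−r)+L cos θ1 = 0.3132;  centre 1 = (0.3132, 0.0000, -0.1000)
arm 2 at φ=120.0°: (R−r)+L cos θ2 = 0.3392;  centre 2 = (-0.1696, 0.2938, -0.0174)
arm 3 at φ=240.0°: (R−r)+L cos θ3 = 0.3370;  centre 3 = (-0.1685, -0.2918, 0.0347)
eliminate P² terms by subtracting sphere 1 from 2 and 3
[-0.9656 0.5876 0.1651]·P = 0.0073;  [-0.9634 -0.5836 0.2694]·P = 0.0067
det = 1.1296;  x = -0.0072+0.2255z,  y = 0.0005+0.0895z
into |P−centre ₁|² = l²: 1.0588z² + 0.0556z + -0.0473 = 0;  Δ = 0.2035;  z = -0.2393 or 0.1868 → z<0 root = -0.2393
x = -0.0612, y = -0.0209

(-0.0612, -0.0209, -0.2393)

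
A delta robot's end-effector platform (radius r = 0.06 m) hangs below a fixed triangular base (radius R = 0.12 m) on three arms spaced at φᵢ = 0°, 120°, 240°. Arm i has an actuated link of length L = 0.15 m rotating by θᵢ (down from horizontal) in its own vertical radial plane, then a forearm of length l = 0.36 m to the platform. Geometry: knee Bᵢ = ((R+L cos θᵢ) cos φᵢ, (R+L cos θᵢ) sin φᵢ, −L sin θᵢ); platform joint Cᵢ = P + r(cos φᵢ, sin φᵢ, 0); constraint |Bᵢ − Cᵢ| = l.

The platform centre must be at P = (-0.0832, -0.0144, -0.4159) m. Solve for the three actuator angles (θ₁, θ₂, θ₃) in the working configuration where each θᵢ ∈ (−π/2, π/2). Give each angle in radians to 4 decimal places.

θ₁ = 1.0473, θ₂ = 0.6981, θ₃ = 0.6109

arm 1 (φ=0.0°): x'=-0.0832, y'=-0.0144
  e−x'=0.1432;  (l²−L²−(e−x')²−y'²−z²)/2L = -0.2886
  γ=atan2(-0.4159,0.1432)=-1.2392;  ψ=arccos(-0.6562)=2.2865;  θ1=γ+ψ≈1.0473
arm 2 (φ=120.0°): x'=0.0291, y'=0.0793
  A=0.0309, B=-0.4159, C=(l²−L²−A²−y'²−z²)/(2L)=-0.2437
  √(A²+B²)=0.4170;  θ2 = -1.4967+2.1948 ≈ 0.6981
rotate P by −φ3: (0.0541, -0.0649, -0.4159)
  e−x'=0.0059;  (l²−L²−(e−x')²−y'²−z²)/2L = -0.2337
  γ=atan2(-0.4159,0.0059)=-1.5565;  ψ=arccos(-0.5619)=2.1675;  θ3=γ+ψ≈0.6109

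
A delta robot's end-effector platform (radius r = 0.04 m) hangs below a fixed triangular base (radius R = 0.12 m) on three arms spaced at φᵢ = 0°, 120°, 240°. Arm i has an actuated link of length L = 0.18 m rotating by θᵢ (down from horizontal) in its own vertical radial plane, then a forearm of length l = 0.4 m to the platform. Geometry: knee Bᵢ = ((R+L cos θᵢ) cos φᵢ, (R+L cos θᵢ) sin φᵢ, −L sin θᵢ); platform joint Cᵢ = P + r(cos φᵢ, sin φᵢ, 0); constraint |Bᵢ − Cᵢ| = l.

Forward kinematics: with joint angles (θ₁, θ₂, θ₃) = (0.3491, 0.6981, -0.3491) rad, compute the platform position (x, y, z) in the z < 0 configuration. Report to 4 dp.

arm 1 at φ=0.0°: e+L cos θ1 = 0.2491;  centre 1 = (0.2491, 0.0000, -0.0616)
φ2=120.0°: virtual centre (-0.1089, 0.1887, -0.1157), radius l
φ3=240.0°: virtual centre (-0.1246, -0.2158, 0.0616), radius l
|centre ₂|²−|centre ₁|² = -0.0050;  |centre ₃|²−|centre ₁|² = 0.0000
[-0.7162 0.3774 -0.1083]·P = -0.0050;  [-0.7474 -0.4315 0.2463]·P = 0.0000
det = 0.5911;  x = 0.0037+0.0782z,  y = -0.0063+0.4353z
into |P−centre ₁|² = l²: 1.1956z² + 0.0792z + -0.0959 = 0;  Δ = 0.4649;  z = -0.3183 or 0.2520 → z<0 root = -0.3183
x = -0.0212, y = -0.1449

(-0.0212, -0.1449, -0.3183)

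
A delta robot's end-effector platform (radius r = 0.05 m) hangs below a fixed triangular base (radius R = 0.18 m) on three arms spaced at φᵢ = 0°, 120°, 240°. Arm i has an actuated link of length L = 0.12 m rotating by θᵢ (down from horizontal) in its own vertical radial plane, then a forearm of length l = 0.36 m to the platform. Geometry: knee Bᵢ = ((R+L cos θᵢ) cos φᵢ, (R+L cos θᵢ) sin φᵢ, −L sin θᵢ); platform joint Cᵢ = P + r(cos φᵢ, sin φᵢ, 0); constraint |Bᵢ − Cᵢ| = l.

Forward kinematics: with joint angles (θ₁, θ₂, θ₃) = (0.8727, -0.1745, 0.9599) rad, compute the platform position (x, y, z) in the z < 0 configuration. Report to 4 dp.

φ1=0.0°: virtual centre (0.2071, 0.0000, -0.0919), radius l
φ2=120.0°: virtual centre (-0.1241, 0.2149, 0.0208), radius l
φ3=240.0°: virtual centre (-0.0994, -0.1722, -0.0983), radius l
|S₂|²−|S₁|² = 0.0107;  |S₃|²−|S₁|² = -0.0022
plane₁₂: -0.6624x+0.4299y+0.2255z = 0.0107
det = 0.4917;  x = -0.0056+0.1468z,  y = 0.0162+-0.2984z
sphere 1 gives Az²+Bz+C=0 with A=1.1106, B=0.1117, C=-0.0756;  B²−4AC=0.3485;  roots -0.3161, 0.2155;  negative root z = -0.3161
x = -0.0520, y = 0.1105

(-0.0520, 0.1105, -0.3161)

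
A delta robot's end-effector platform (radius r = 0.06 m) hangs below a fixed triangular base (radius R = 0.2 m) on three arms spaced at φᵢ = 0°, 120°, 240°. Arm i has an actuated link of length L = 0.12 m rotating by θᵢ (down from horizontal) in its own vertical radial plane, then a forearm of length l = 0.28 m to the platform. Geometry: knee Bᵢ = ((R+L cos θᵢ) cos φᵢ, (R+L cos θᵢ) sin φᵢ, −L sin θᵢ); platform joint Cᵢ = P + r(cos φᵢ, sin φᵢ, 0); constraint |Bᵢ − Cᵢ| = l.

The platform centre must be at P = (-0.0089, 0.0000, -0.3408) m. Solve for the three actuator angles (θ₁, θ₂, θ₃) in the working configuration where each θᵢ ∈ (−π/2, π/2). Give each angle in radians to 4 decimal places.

θ₁ = 1.3957, θ₂ = 1.3089, θ₃ = 1.3089

rotate P by −φ1: (-0.0089, 0.0000, -0.3408)
  A=0.1489, B=-0.3408, C=(l²−L²−A²−y'²−z²)/(2L)=-0.3096
  γ=atan2(-0.3408,0.1489)=-1.1589;  ψ=arccos(-0.8326)=2.5546;  θ1=γ+ψ≈1.3957
φ2=120.0° → target in arm frame (0.0044, 0.0077)
  A=0.1356, B=-0.3408, C=(l²−L²−A²−y'²−z²)/(2L)=-0.2941
  γ=atan2(-0.3408,0.1356)=-1.1922;  ψ=arccos(-0.8018)=2.5011;  θ2=γ+ψ≈1.3089
φ3=240.0° → target in arm frame (0.0045, -0.0077)
  A=0.1356, B=-0.3408, C=(l²−L²−A²−y'²−z²)/(2L)=-0.2941
  √(A²+B²)=0.3668;  θ3 = -1.1922+2.5011 ≈ 1.3089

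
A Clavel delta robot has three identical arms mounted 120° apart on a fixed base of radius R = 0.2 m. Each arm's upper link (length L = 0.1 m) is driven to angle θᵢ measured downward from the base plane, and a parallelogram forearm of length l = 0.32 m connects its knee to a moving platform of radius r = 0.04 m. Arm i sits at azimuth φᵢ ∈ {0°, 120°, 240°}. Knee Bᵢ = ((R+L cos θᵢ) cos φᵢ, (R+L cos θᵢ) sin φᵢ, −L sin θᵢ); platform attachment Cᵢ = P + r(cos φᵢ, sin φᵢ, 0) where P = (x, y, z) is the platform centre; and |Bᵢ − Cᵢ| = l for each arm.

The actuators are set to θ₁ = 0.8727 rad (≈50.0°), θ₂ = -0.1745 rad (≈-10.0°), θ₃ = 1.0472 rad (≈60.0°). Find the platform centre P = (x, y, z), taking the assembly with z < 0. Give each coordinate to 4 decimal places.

centre 1 = (0.2243·cos0.0°, 0.2243·sin0.0°, -0.0766) = (0.2243, 0.0000, -0.0766)
centre 2 = (0.2585·cos120.0°, 0.2585·sin120.0°, 0.0174) = (-0.1292, 0.2239, 0.0174)
arm 3 at φ=240.0°: ρ3 = 0.2100;  centre 3 = (-0.1050, -0.1819, -0.0866)
eliminate P² terms by subtracting sphere 1 from 2 and 3
linear system: -0.7070x+0.4477y = 0.0109−0.1879z; -0.6586x+-0.3637y = -0.0046−-0.0200z
det = 0.5520;  x = -0.0035+0.1076z,  y = 0.0189+-0.2498z
sphere 1 gives Az²+Bz+C=0 with A=1.0740, B=0.0947, C=-0.0443;  B²−4AC=0.1992;  roots -0.2519, 0.1637;  negative root z = -0.2519
x = -0.0306, y = 0.0818

(-0.0306, 0.0818, -0.2519)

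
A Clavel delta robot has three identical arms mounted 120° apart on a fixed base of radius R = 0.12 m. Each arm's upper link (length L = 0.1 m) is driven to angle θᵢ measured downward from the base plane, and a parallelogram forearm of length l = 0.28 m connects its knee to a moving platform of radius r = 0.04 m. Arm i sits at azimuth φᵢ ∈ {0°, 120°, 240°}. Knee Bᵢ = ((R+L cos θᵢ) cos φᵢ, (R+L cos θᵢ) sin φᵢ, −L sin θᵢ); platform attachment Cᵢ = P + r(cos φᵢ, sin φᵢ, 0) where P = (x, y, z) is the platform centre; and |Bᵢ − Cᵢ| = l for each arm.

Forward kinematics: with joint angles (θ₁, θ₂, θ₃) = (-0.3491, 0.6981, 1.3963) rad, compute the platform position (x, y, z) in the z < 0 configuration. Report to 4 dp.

(0.1373, 0.0762, -0.2327)

φ1=0.0°: virtual centre (0.1740, 0.0000, 0.0342), radius l
φ2=120.0°: virtual centre (-0.0783, 0.1356, -0.0643), radius l
arm 3 at φ=240.0°: ρ3 = 0.0974;  centre 3 = (-0.0487, -0.0843, -0.0985)
eliminate P² terms by subtracting sphere 1 from 2 and 3
linear system: -0.5045x+0.2713y = -0.0028−-0.1970z; -0.4453x+-0.1686y = -0.0123−-0.2654z
det = 0.2059;  x = 0.0184+-0.5110z,  y = 0.0240+-0.2243z
into |P−centre ₁|² = l²: 1.3114z² + 0.0798z + -0.0525 = 0;  Δ = 0.2815;  z = -0.2327 or 0.1719 → z<0 root = -0.2327
x = 0.1373, y = 0.0762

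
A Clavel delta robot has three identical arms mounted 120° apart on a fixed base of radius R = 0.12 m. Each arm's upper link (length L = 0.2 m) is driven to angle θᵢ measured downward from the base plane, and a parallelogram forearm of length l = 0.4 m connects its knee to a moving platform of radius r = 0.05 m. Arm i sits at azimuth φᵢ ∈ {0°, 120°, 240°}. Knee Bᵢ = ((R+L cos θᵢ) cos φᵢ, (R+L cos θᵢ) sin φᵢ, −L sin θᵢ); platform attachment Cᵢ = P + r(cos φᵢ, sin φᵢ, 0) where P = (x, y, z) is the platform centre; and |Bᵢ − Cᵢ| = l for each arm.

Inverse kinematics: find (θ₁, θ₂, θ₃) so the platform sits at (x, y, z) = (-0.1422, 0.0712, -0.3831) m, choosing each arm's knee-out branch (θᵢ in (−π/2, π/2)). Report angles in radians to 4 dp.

θ₁ = 0.9601, θ₂ = 0.0873, θ₃ = 0.5236

rotate P by −φ1: (-0.1422, 0.0712, -0.3831)
  e−x'=0.2122;  (l²−L²−(e−x')²−y'²−z²)/2L = -0.1922
  √(A²+B²)=0.4379;  θ1 = -1.0650+2.0250 ≈ 0.9601
φ2=120.0° → target in arm frame (0.1328, 0.0875)
  A=-0.0628, B=-0.3831, C=(l²−L²−A²−y'²−z²)/(2L)=-0.0959
  γ=atan2(-0.3831,-0.0628)=-1.7332;  ψ=arccos(-0.2471)=1.8205;  θ2=γ+ψ≈0.0873
arm 3 (φ=240.0°): x'=0.0094, y'=-0.1587
  A cos θ + B sin θ = C:  0.0606·cos θ + -0.3831·sin θ = -0.1391
  √(A²+B²)=0.3879;  θ3 = -1.4140+1.9376 ≈ 0.5236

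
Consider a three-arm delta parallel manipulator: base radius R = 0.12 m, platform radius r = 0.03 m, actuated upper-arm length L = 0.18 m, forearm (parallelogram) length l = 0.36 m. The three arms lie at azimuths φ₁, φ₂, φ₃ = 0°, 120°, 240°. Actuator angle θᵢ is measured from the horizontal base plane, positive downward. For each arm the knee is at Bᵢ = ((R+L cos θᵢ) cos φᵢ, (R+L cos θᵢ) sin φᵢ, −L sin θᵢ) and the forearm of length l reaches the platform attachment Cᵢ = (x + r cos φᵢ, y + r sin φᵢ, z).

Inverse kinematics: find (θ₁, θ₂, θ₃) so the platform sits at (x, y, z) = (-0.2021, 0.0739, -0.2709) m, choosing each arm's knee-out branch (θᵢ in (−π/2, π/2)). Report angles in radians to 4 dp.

φ1=0.0° → target in arm frame (-0.2021, 0.0739)
  e−x'=0.2921;  (l²−L²−(e−x')²−y'²−z²)/2L = -0.1860
  θ1 = atan2(B,A) + arccos(C/0.3984) = 1.3089
rotate P by −φ2: (0.1650, 0.1381, -0.2709)
  A cos θ + B sin θ = C:  -0.0750·cos θ + -0.2709·sin θ = -0.0025
  θ2 = atan2(B,A) + arccos(C/0.2811) = -0.2615
rotate P by −φ3: (0.0371, -0.2120, -0.2709)
  e−x'=0.0529;  (l²−L²−(e−x')²−y'²−z²)/2L = -0.0665
  √(A²+B²)=0.2760;  θ3 = -1.3778+1.8139 ≈ 0.4362

θ₁ = 1.3089, θ₂ = -0.2615, θ₃ = 0.4362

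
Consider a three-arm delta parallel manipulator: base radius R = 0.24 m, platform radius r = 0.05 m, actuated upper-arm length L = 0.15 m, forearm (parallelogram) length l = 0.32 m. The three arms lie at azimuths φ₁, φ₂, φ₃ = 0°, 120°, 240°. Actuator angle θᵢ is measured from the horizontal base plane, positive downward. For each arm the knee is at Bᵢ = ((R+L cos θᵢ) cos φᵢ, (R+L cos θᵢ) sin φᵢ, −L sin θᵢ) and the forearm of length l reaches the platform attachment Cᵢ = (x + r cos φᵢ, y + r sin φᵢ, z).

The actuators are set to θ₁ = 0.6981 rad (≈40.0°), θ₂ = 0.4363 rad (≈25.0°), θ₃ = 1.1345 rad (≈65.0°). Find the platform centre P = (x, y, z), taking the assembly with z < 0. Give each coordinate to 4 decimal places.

φ1=0.0°: virtual centre (0.3049, 0.0000, -0.0964), radius l
φ2=120.0°: virtual centre (-0.1630, 0.2823, -0.0634), radius l
φ3=240.0°: virtual centre (-0.1267, -0.2194, -0.1359), radius l
|centre ₂|²−|centre ₁|² = 0.0080;  |centre ₃|²−|centre ₁|² = -0.0196
plane₁₂: -0.9358x+0.5646y+0.0661z = 0.0080
det = 0.8980;  x = 0.0084+-0.0174z,  y = 0.0281+-0.1459z
sphere 1 gives Az²+Bz+C=0 with A=1.0216, B=0.1950, C=-0.0044;  B²−4AC=0.0560;  roots -0.2112, 0.0204;  negative root z = -0.2112
x = 0.0121, y = 0.0589

(0.0121, 0.0589, -0.2112)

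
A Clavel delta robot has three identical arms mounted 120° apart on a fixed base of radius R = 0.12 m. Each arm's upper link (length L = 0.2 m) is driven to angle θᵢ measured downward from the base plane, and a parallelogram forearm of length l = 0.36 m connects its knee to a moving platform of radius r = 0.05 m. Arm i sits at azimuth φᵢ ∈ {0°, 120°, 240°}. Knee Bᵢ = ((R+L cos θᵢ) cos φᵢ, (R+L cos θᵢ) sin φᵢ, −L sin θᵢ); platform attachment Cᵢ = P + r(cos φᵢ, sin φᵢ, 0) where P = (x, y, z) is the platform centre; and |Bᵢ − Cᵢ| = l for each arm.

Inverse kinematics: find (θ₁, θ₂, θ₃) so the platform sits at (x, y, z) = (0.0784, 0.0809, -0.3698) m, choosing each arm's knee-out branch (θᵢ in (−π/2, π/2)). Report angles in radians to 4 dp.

θ₁ = 0.3492, θ₂ = 0.5238, θ₃ = 0.9599

arm 1 (φ=0.0°): x'=0.0784, y'=0.0809
  A cos θ + B sin θ = C:  -0.0084·cos θ + -0.3698·sin θ = -0.1344
  θ1 = atan2(B,A) + arccos(C/0.3699) = 0.3492
φ2=120.0° → target in arm frame (0.0309, -0.1083)
  A cos θ + B sin θ = C:  0.0391·cos θ + -0.3698·sin θ = -0.1511
  √(A²+B²)=0.3719;  θ2 = -1.4654+1.9891 ≈ 0.5238
φ3=240.0° → target in arm frame (-0.1093, 0.0274)
  A cos θ + B sin θ = C:  0.1793·cos θ + -0.3698·sin θ = -0.2001
  γ=atan2(-0.3698,0.1793)=-1.1194;  ψ=arccos(-0.4869)=2.0793;  θ3=γ+ψ≈0.9599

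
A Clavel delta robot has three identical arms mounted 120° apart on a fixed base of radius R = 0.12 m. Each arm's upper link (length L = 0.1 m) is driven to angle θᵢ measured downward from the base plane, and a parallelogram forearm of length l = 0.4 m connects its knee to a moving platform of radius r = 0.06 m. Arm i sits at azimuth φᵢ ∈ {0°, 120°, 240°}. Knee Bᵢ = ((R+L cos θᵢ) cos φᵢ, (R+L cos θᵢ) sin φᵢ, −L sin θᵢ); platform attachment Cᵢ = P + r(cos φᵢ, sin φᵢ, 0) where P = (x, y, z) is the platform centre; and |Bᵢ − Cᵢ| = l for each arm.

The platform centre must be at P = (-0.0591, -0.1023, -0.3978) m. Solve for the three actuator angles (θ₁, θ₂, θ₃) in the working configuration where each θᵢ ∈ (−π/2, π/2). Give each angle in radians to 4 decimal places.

θ₁ = 0.6982, θ₂ = 0.6980, θ₃ = 0.0000

arm 1 (φ=0.0°): x'=-0.0591, y'=-0.1023
  A cos θ + B sin θ = C:  0.1191·cos θ + -0.3978·sin θ = -0.1645
  √(A²+B²)=0.4152;  θ1 = -1.2799+1.9781 ≈ 0.6982
arm 2 (φ=120.0°): x'=-0.0590, y'=0.1023
  A cos θ + B sin θ = C:  0.1190·cos θ + -0.3978·sin θ = -0.1644
  γ=atan2(-0.3978,0.1190)=-1.2800;  ψ=arccos(-0.3960)=1.9780;  θ2=γ+ψ≈0.6980
rotate P by −φ3: (0.1181, 0.0000, -0.3978)
  A cos θ + B sin θ = C:  -0.0581·cos θ + -0.3978·sin θ = -0.0581
  √(A²+B²)=0.4020;  θ3 = -1.7159+1.7159 ≈ 0.0000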